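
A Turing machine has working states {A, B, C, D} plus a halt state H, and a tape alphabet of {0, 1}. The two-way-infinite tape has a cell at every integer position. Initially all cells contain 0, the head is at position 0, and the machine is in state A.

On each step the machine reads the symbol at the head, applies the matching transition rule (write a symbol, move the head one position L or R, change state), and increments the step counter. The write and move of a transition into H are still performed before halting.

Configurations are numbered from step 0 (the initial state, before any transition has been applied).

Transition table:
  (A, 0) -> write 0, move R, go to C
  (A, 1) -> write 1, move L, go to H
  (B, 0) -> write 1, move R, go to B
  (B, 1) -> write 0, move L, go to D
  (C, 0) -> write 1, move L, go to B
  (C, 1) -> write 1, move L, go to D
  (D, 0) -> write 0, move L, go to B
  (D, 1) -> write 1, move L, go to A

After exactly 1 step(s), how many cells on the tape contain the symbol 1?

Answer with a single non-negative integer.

Step 1: in state A at pos 0, read 0 -> (A,0)->write 0,move R,goto C. Now: state=C, head=1, tape[-1..2]=0000 (head:   ^)
No cell contains 1 after step 1 -> 0 cell(s)

Answer: 0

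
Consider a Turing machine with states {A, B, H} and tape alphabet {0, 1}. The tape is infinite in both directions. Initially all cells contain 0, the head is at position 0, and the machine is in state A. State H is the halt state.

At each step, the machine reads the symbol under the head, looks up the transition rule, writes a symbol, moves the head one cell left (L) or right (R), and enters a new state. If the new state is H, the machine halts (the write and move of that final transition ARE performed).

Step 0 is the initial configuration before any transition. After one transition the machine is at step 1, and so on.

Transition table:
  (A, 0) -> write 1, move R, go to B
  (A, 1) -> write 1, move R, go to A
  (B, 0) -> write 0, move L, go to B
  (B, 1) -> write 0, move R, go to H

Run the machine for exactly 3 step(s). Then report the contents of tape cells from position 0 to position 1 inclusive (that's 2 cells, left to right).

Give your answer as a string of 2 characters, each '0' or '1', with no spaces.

Answer: 00

Derivation:
Step 1: in state A at pos 0, read 0 -> (A,0)->write 1,move R,goto B. Now: state=B, head=1, tape[-1..2]=0100 (head:   ^)
Step 2: in state B at pos 1, read 0 -> (B,0)->write 0,move L,goto B. Now: state=B, head=0, tape[-1..2]=0100 (head:  ^)
Step 3: in state B at pos 0, read 1 -> (B,1)->write 0,move R,goto H. Now: state=H, head=1, tape[-1..2]=0000 (head:   ^)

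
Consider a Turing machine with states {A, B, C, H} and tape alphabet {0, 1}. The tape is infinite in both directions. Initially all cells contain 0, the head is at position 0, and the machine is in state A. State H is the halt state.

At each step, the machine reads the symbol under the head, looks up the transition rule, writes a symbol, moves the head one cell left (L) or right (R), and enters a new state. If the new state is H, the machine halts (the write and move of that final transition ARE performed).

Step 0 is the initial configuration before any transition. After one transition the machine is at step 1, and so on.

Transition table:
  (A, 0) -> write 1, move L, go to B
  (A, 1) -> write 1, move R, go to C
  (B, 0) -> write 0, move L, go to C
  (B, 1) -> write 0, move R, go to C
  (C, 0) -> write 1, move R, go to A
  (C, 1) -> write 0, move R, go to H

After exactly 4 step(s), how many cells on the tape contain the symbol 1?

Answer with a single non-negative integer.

Answer: 3

Derivation:
Step 1: in state A at pos 0, read 0 -> (A,0)->write 1,move L,goto B. Now: state=B, head=-1, tape[-2..1]=0010 (head:  ^)
Step 2: in state B at pos -1, read 0 -> (B,0)->write 0,move L,goto C. Now: state=C, head=-2, tape[-3..1]=00010 (head:  ^)
Step 3: in state C at pos -2, read 0 -> (C,0)->write 1,move R,goto A. Now: state=A, head=-1, tape[-3..1]=01010 (head:   ^)
Step 4: in state A at pos -1, read 0 -> (A,0)->write 1,move L,goto B. Now: state=B, head=-2, tape[-3..1]=01110 (head:  ^)
Cells containing 1 after step 4: {-2, -1, 0} -> 3 cell(s)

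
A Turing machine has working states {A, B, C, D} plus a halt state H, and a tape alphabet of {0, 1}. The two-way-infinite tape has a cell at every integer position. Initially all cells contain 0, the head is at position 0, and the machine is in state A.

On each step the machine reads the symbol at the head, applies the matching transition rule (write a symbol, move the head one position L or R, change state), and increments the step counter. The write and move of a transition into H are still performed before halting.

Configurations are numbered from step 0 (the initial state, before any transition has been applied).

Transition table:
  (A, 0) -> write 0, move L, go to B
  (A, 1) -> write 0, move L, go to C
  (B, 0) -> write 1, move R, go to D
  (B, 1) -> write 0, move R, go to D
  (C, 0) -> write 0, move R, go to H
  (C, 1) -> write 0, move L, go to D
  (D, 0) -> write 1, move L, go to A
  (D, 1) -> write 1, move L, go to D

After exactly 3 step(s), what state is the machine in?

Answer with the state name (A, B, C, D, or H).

Step 1: in state A at pos 0, read 0 -> (A,0)->write 0,move L,goto B. Now: state=B, head=-1, tape[-2..1]=0000 (head:  ^)
Step 2: in state B at pos -1, read 0 -> (B,0)->write 1,move R,goto D. Now: state=D, head=0, tape[-2..1]=0100 (head:   ^)
Step 3: in state D at pos 0, read 0 -> (D,0)->write 1,move L,goto A. Now: state=A, head=-1, tape[-2..1]=0110 (head:  ^)

Answer: A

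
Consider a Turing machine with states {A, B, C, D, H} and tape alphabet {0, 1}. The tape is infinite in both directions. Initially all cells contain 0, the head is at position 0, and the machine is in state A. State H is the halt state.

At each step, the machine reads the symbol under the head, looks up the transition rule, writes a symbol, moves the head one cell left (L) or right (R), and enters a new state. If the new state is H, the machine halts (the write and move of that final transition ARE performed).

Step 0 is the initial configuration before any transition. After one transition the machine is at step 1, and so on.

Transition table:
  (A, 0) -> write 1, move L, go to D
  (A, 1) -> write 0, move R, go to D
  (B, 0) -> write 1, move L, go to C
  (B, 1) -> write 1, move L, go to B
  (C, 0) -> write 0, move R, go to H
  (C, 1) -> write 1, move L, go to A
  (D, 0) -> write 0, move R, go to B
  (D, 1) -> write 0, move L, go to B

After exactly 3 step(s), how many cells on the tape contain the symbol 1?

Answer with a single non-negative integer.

Answer: 1

Derivation:
Step 1: in state A at pos 0, read 0 -> (A,0)->write 1,move L,goto D. Now: state=D, head=-1, tape[-2..1]=0010 (head:  ^)
Step 2: in state D at pos -1, read 0 -> (D,0)->write 0,move R,goto B. Now: state=B, head=0, tape[-2..1]=0010 (head:   ^)
Step 3: in state B at pos 0, read 1 -> (B,1)->write 1,move L,goto B. Now: state=B, head=-1, tape[-2..1]=0010 (head:  ^)
Cells containing 1 after step 3: {0} -> 1 cell(s)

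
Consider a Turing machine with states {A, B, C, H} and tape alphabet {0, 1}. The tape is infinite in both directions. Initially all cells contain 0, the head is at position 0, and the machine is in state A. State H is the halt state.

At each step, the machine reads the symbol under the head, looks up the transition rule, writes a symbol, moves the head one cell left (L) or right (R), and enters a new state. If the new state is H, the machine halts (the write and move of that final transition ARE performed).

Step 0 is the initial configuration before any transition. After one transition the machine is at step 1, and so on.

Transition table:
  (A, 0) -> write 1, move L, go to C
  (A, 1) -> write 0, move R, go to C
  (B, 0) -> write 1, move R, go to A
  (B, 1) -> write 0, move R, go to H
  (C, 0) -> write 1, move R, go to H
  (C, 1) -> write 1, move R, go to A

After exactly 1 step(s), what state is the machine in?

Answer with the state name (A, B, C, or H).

Step 1: in state A at pos 0, read 0 -> (A,0)->write 1,move L,goto C. Now: state=C, head=-1, tape[-2..1]=0010 (head:  ^)

Answer: C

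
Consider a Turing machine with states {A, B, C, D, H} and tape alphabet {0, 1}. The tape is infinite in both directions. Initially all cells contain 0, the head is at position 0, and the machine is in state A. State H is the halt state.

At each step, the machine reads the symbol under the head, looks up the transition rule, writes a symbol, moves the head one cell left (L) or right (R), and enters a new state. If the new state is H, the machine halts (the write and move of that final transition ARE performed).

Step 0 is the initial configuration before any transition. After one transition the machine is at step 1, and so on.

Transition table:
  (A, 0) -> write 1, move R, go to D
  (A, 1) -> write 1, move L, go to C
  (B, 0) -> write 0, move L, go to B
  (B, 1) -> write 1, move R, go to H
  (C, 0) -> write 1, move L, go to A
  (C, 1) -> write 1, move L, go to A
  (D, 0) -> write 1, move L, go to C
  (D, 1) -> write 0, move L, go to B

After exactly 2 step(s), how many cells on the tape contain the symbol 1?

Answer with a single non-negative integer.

Answer: 2

Derivation:
Step 1: in state A at pos 0, read 0 -> (A,0)->write 1,move R,goto D. Now: state=D, head=1, tape[-1..2]=0100 (head:   ^)
Step 2: in state D at pos 1, read 0 -> (D,0)->write 1,move L,goto C. Now: state=C, head=0, tape[-1..2]=0110 (head:  ^)
Cells containing 1 after step 2: {0, 1} -> 2 cell(s)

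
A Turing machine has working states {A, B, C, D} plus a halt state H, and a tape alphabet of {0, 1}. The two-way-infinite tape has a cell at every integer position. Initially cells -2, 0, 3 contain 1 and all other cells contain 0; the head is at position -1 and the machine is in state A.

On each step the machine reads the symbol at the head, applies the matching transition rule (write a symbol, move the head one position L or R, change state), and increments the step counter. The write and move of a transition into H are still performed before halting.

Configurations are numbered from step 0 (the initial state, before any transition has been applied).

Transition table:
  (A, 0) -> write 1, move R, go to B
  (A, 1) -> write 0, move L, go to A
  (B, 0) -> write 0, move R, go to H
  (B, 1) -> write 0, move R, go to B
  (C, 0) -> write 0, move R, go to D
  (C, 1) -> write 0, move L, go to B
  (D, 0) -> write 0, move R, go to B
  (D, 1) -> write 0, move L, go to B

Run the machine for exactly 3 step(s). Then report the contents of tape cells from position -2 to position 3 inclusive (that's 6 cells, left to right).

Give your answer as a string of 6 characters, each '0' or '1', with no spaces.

Step 1: in state A at pos -1, read 0 -> (A,0)->write 1,move R,goto B. Now: state=B, head=0, tape[-3..4]=01110010 (head:    ^)
Step 2: in state B at pos 0, read 1 -> (B,1)->write 0,move R,goto B. Now: state=B, head=1, tape[-3..4]=01100010 (head:     ^)
Step 3: in state B at pos 1, read 0 -> (B,0)->write 0,move R,goto H. Now: state=H, head=2, tape[-3..4]=01100010 (head:      ^)

Answer: 110001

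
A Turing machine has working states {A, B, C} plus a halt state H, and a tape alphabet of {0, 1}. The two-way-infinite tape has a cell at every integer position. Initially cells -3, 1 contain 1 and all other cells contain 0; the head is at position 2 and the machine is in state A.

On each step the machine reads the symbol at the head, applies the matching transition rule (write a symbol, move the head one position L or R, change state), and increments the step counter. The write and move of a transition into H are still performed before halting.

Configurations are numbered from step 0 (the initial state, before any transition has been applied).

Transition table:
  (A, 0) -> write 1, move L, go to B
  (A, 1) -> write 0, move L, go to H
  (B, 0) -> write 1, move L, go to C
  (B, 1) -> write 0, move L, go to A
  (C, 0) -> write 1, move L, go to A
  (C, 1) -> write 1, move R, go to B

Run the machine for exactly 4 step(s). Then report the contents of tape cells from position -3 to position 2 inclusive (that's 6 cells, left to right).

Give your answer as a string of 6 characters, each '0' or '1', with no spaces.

Step 1: in state A at pos 2, read 0 -> (A,0)->write 1,move L,goto B. Now: state=B, head=1, tape[-4..3]=01000110 (head:      ^)
Step 2: in state B at pos 1, read 1 -> (B,1)->write 0,move L,goto A. Now: state=A, head=0, tape[-4..3]=01000010 (head:     ^)
Step 3: in state A at pos 0, read 0 -> (A,0)->write 1,move L,goto B. Now: state=B, head=-1, tape[-4..3]=01001010 (head:    ^)
Step 4: in state B at pos -1, read 0 -> (B,0)->write 1,move L,goto C. Now: state=C, head=-2, tape[-4..3]=01011010 (head:   ^)

Answer: 101101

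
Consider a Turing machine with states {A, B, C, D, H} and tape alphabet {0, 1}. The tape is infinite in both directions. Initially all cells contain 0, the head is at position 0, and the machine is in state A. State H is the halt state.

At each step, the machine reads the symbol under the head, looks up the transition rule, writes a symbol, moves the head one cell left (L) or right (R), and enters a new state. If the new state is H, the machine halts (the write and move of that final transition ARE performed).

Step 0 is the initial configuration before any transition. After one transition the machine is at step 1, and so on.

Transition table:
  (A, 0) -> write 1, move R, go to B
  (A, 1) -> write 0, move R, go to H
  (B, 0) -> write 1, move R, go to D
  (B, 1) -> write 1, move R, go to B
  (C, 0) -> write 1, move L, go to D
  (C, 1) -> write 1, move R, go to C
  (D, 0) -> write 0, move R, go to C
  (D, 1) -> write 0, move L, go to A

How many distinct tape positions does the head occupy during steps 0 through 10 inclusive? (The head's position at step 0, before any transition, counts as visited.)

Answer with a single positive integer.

Step 1: in state A at pos 0, read 0 -> (A,0)->write 1,move R,goto B. Now: state=B, head=1, tape[-1..2]=0100 (head:   ^)
Step 2: in state B at pos 1, read 0 -> (B,0)->write 1,move R,goto D. Now: state=D, head=2, tape[-1..3]=01100 (head:    ^)
Step 3: in state D at pos 2, read 0 -> (D,0)->write 0,move R,goto C. Now: state=C, head=3, tape[-1..4]=011000 (head:     ^)
Step 4: in state C at pos 3, read 0 -> (C,0)->write 1,move L,goto D. Now: state=D, head=2, tape[-1..4]=011010 (head:    ^)
Step 5: in state D at pos 2, read 0 -> (D,0)->write 0,move R,goto C. Now: state=C, head=3, tape[-1..4]=011010 (head:     ^)
Step 6: in state C at pos 3, read 1 -> (C,1)->write 1,move R,goto C. Now: state=C, head=4, tape[-1..5]=0110100 (head:      ^)
Step 7: in state C at pos 4, read 0 -> (C,0)->write 1,move L,goto D. Now: state=D, head=3, tape[-1..5]=0110110 (head:     ^)
Step 8: in state D at pos 3, read 1 -> (D,1)->write 0,move L,goto A. Now: state=A, head=2, tape[-1..5]=0110010 (head:    ^)
Step 9: in state A at pos 2, read 0 -> (A,0)->write 1,move R,goto B. Now: state=B, head=3, tape[-1..5]=0111010 (head:     ^)
Step 10: in state B at pos 3, read 0 -> (B,0)->write 1,move R,goto D. Now: state=D, head=4, tape[-1..5]=0111110 (head:      ^)
Head positions at steps 0..10: starting at 0, distinct positions visited = {0, 1, 2, 3, 4} -> 5 position(s)

Answer: 5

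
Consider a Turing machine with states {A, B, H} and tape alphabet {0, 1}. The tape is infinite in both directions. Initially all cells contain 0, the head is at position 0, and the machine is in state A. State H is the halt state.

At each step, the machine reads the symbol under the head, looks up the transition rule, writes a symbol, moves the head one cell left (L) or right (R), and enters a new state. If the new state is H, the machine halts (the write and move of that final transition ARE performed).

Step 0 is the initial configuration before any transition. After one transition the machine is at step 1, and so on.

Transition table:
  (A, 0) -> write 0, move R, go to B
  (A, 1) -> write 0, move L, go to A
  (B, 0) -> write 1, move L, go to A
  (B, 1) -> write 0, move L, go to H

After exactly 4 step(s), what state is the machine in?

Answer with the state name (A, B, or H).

Answer: H

Derivation:
Step 1: in state A at pos 0, read 0 -> (A,0)->write 0,move R,goto B. Now: state=B, head=1, tape[-1..2]=0000 (head:   ^)
Step 2: in state B at pos 1, read 0 -> (B,0)->write 1,move L,goto A. Now: state=A, head=0, tape[-1..2]=0010 (head:  ^)
Step 3: in state A at pos 0, read 0 -> (A,0)->write 0,move R,goto B. Now: state=B, head=1, tape[-1..2]=0010 (head:   ^)
Step 4: in state B at pos 1, read 1 -> (B,1)->write 0,move L,goto H. Now: state=H, head=0, tape[-1..2]=0000 (head:  ^)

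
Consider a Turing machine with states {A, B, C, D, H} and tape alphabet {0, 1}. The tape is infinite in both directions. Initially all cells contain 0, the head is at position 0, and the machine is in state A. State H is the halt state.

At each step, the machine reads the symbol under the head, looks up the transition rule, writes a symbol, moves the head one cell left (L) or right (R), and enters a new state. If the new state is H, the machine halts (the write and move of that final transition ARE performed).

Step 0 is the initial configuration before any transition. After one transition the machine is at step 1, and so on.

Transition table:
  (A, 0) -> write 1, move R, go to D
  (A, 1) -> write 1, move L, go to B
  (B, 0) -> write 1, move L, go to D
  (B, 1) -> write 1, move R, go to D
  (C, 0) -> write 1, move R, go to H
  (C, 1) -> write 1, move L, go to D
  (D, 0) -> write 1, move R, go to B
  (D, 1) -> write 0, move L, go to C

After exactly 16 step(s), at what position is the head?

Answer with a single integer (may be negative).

Step 1: in state A at pos 0, read 0 -> (A,0)->write 1,move R,goto D. Now: state=D, head=1, tape[-1..2]=0100 (head:   ^)
Step 2: in state D at pos 1, read 0 -> (D,0)->write 1,move R,goto B. Now: state=B, head=2, tape[-1..3]=01100 (head:    ^)
Step 3: in state B at pos 2, read 0 -> (B,0)->write 1,move L,goto D. Now: state=D, head=1, tape[-1..3]=01110 (head:   ^)
Step 4: in state D at pos 1, read 1 -> (D,1)->write 0,move L,goto C. Now: state=C, head=0, tape[-1..3]=01010 (head:  ^)
Step 5: in state C at pos 0, read 1 -> (C,1)->write 1,move L,goto D. Now: state=D, head=-1, tape[-2..3]=001010 (head:  ^)
Step 6: in state D at pos -1, read 0 -> (D,0)->write 1,move R,goto B. Now: state=B, head=0, tape[-2..3]=011010 (head:   ^)
Step 7: in state B at pos 0, read 1 -> (B,1)->write 1,move R,goto D. Now: state=D, head=1, tape[-2..3]=011010 (head:    ^)
Step 8: in state D at pos 1, read 0 -> (D,0)->write 1,move R,goto B. Now: state=B, head=2, tape[-2..3]=011110 (head:     ^)
Step 9: in state B at pos 2, read 1 -> (B,1)->write 1,move R,goto D. Now: state=D, head=3, tape[-2..4]=0111100 (head:      ^)
Step 10: in state D at pos 3, read 0 -> (D,0)->write 1,move R,goto B. Now: state=B, head=4, tape[-2..5]=01111100 (head:       ^)
Step 11: in state B at pos 4, read 0 -> (B,0)->write 1,move L,goto D. Now: state=D, head=3, tape[-2..5]=01111110 (head:      ^)
Step 12: in state D at pos 3, read 1 -> (D,1)->write 0,move L,goto C. Now: state=C, head=2, tape[-2..5]=01111010 (head:     ^)
Step 13: in state C at pos 2, read 1 -> (C,1)->write 1,move L,goto D. Now: state=D, head=1, tape[-2..5]=01111010 (head:    ^)
Step 14: in state D at pos 1, read 1 -> (D,1)->write 0,move L,goto C. Now: state=C, head=0, tape[-2..5]=01101010 (head:   ^)
Step 15: in state C at pos 0, read 1 -> (C,1)->write 1,move L,goto D. Now: state=D, head=-1, tape[-2..5]=01101010 (head:  ^)
Step 16: in state D at pos -1, read 1 -> (D,1)->write 0,move L,goto C. Now: state=C, head=-2, tape[-3..5]=000101010 (head:  ^)

Answer: -2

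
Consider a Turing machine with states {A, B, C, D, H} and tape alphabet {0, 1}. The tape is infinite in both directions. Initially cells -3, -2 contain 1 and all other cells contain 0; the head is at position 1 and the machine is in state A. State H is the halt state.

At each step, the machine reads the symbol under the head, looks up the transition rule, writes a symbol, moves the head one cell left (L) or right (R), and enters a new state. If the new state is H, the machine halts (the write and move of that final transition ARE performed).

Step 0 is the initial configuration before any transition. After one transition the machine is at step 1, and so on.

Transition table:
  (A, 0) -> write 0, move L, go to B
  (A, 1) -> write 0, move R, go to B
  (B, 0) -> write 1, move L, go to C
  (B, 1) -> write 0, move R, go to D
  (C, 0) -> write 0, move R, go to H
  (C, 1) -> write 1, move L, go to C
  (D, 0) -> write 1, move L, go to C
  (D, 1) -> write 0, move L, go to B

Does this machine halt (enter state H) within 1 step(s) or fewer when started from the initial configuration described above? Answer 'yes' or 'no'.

Answer: no

Derivation:
Step 1: in state A at pos 1, read 0 -> (A,0)->write 0,move L,goto B. Now: state=B, head=0, tape[-4..2]=0110000 (head:     ^)
After 1 step(s): state = B (not H) -> not halted within 1 -> no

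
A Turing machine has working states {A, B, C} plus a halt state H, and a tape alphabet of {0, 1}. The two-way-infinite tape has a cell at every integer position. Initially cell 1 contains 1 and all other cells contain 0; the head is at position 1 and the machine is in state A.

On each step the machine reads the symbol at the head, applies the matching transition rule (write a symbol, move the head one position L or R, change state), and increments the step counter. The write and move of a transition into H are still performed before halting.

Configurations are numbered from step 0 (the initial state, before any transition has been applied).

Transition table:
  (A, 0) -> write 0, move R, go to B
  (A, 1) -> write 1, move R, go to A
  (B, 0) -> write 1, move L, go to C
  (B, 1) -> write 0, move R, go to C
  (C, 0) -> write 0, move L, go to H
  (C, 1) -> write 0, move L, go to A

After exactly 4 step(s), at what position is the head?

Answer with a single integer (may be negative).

Step 1: in state A at pos 1, read 1 -> (A,1)->write 1,move R,goto A. Now: state=A, head=2, tape[0..3]=0100 (head:   ^)
Step 2: in state A at pos 2, read 0 -> (A,0)->write 0,move R,goto B. Now: state=B, head=3, tape[0..4]=01000 (head:    ^)
Step 3: in state B at pos 3, read 0 -> (B,0)->write 1,move L,goto C. Now: state=C, head=2, tape[0..4]=01010 (head:   ^)
Step 4: in state C at pos 2, read 0 -> (C,0)->write 0,move L,goto H. Now: state=H, head=1, tape[0..4]=01010 (head:  ^)

Answer: 1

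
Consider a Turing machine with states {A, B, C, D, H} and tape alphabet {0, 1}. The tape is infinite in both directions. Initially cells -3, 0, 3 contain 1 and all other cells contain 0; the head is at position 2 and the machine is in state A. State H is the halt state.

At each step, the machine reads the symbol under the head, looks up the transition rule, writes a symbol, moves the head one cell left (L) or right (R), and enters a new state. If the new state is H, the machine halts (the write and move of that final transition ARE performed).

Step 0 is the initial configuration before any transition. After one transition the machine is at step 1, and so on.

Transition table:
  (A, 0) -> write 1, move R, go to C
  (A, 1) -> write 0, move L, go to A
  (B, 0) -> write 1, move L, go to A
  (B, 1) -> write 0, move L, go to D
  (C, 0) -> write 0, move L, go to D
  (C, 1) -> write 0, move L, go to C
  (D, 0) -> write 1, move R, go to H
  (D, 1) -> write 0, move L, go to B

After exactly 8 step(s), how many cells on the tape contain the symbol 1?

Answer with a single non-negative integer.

Answer: 2

Derivation:
Step 1: in state A at pos 2, read 0 -> (A,0)->write 1,move R,goto C. Now: state=C, head=3, tape[-4..4]=010010110 (head:        ^)
Step 2: in state C at pos 3, read 1 -> (C,1)->write 0,move L,goto C. Now: state=C, head=2, tape[-4..4]=010010100 (head:       ^)
Step 3: in state C at pos 2, read 1 -> (C,1)->write 0,move L,goto C. Now: state=C, head=1, tape[-4..4]=010010000 (head:      ^)
Step 4: in state C at pos 1, read 0 -> (C,0)->write 0,move L,goto D. Now: state=D, head=0, tape[-4..4]=010010000 (head:     ^)
Step 5: in state D at pos 0, read 1 -> (D,1)->write 0,move L,goto B. Now: state=B, head=-1, tape[-4..4]=010000000 (head:    ^)
Step 6: in state B at pos -1, read 0 -> (B,0)->write 1,move L,goto A. Now: state=A, head=-2, tape[-4..4]=010100000 (head:   ^)
Step 7: in state A at pos -2, read 0 -> (A,0)->write 1,move R,goto C. Now: state=C, head=-1, tape[-4..4]=011100000 (head:    ^)
Step 8: in state C at pos -1, read 1 -> (C,1)->write 0,move L,goto C. Now: state=C, head=-2, tape[-4..4]=011000000 (head:   ^)
Cells containing 1 after step 8: {-3, -2} -> 2 cell(s)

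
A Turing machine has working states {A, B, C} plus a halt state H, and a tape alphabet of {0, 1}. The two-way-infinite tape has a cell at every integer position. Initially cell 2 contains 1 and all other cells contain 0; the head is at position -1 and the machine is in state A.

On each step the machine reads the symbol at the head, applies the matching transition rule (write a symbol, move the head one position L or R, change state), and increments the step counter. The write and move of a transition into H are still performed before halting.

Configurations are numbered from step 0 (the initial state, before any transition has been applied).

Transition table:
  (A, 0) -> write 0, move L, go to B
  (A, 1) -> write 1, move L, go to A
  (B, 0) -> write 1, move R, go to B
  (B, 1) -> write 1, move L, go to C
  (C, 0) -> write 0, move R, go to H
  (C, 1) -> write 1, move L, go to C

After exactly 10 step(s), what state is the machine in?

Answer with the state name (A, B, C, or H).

Step 1: in state A at pos -1, read 0 -> (A,0)->write 0,move L,goto B. Now: state=B, head=-2, tape[-3..3]=0000010 (head:  ^)
Step 2: in state B at pos -2, read 0 -> (B,0)->write 1,move R,goto B. Now: state=B, head=-1, tape[-3..3]=0100010 (head:   ^)
Step 3: in state B at pos -1, read 0 -> (B,0)->write 1,move R,goto B. Now: state=B, head=0, tape[-3..3]=0110010 (head:    ^)
Step 4: in state B at pos 0, read 0 -> (B,0)->write 1,move R,goto B. Now: state=B, head=1, tape[-3..3]=0111010 (head:     ^)
Step 5: in state B at pos 1, read 0 -> (B,0)->write 1,move R,goto B. Now: state=B, head=2, tape[-3..3]=0111110 (head:      ^)
Step 6: in state B at pos 2, read 1 -> (B,1)->write 1,move L,goto C. Now: state=C, head=1, tape[-3..3]=0111110 (head:     ^)
Step 7: in state C at pos 1, read 1 -> (C,1)->write 1,move L,goto C. Now: state=C, head=0, tape[-3..3]=0111110 (head:    ^)
Step 8: in state C at pos 0, read 1 -> (C,1)->write 1,move L,goto C. Now: state=C, head=-1, tape[-3..3]=0111110 (head:   ^)
Step 9: in state C at pos -1, read 1 -> (C,1)->write 1,move L,goto C. Now: state=C, head=-2, tape[-3..3]=0111110 (head:  ^)
Step 10: in state C at pos -2, read 1 -> (C,1)->write 1,move L,goto C. Now: state=C, head=-3, tape[-4..3]=00111110 (head:  ^)

Answer: C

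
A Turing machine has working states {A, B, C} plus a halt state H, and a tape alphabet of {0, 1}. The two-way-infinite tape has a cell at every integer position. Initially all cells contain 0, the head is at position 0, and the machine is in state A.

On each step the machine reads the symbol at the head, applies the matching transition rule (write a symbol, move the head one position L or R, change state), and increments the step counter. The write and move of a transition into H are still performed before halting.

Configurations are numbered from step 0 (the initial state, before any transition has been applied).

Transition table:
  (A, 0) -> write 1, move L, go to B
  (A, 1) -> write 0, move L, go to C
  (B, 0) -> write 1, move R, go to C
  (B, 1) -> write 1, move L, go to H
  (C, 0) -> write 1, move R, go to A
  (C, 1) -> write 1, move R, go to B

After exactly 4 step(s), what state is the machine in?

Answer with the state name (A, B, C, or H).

Step 1: in state A at pos 0, read 0 -> (A,0)->write 1,move L,goto B. Now: state=B, head=-1, tape[-2..1]=0010 (head:  ^)
Step 2: in state B at pos -1, read 0 -> (B,0)->write 1,move R,goto C. Now: state=C, head=0, tape[-2..1]=0110 (head:   ^)
Step 3: in state C at pos 0, read 1 -> (C,1)->write 1,move R,goto B. Now: state=B, head=1, tape[-2..2]=01100 (head:    ^)
Step 4: in state B at pos 1, read 0 -> (B,0)->write 1,move R,goto C. Now: state=C, head=2, tape[-2..3]=011100 (head:     ^)

Answer: C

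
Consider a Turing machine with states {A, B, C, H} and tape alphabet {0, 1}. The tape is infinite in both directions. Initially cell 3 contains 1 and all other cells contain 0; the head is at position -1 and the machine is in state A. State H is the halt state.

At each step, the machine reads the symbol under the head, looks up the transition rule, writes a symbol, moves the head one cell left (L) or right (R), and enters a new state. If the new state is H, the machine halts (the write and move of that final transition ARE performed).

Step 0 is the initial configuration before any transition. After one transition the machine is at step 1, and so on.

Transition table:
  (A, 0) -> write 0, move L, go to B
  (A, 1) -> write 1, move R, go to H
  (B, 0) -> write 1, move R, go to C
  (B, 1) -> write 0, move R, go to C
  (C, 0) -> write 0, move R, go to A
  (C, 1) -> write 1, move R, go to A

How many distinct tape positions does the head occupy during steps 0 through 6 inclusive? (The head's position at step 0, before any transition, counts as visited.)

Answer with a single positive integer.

Step 1: in state A at pos -1, read 0 -> (A,0)->write 0,move L,goto B. Now: state=B, head=-2, tape[-3..4]=00000010 (head:  ^)
Step 2: in state B at pos -2, read 0 -> (B,0)->write 1,move R,goto C. Now: state=C, head=-1, tape[-3..4]=01000010 (head:   ^)
Step 3: in state C at pos -1, read 0 -> (C,0)->write 0,move R,goto A. Now: state=A, head=0, tape[-3..4]=01000010 (head:    ^)
Step 4: in state A at pos 0, read 0 -> (A,0)->write 0,move L,goto B. Now: state=B, head=-1, tape[-3..4]=01000010 (head:   ^)
Step 5: in state B at pos -1, read 0 -> (B,0)->write 1,move R,goto C. Now: state=C, head=0, tape[-3..4]=01100010 (head:    ^)
Step 6: in state C at pos 0, read 0 -> (C,0)->write 0,move R,goto A. Now: state=A, head=1, tape[-3..4]=01100010 (head:     ^)
Head positions at steps 0..6: starting at -1, distinct positions visited = {-2, -1, 0, 1} -> 4 position(s)

Answer: 4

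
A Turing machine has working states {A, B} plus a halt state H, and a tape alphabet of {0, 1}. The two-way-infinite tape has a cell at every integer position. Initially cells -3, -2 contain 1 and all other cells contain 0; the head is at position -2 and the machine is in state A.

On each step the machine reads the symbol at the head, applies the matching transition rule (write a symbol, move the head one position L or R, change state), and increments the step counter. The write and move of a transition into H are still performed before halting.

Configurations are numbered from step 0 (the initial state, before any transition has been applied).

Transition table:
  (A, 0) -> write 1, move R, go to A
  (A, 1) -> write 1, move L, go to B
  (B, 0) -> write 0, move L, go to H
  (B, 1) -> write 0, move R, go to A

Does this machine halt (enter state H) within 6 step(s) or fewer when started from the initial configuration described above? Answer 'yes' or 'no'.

Answer: yes

Derivation:
Step 1: in state A at pos -2, read 1 -> (A,1)->write 1,move L,goto B. Now: state=B, head=-3, tape[-4..-1]=0110 (head:  ^)
Step 2: in state B at pos -3, read 1 -> (B,1)->write 0,move R,goto A. Now: state=A, head=-2, tape[-4..-1]=0010 (head:   ^)
Step 3: in state A at pos -2, read 1 -> (A,1)->write 1,move L,goto B. Now: state=B, head=-3, tape[-4..-1]=0010 (head:  ^)
Step 4: in state B at pos -3, read 0 -> (B,0)->write 0,move L,goto H. Now: state=H, head=-4, tape[-5..-1]=00010 (head:  ^)
State H reached at step 4; 4 <= 6 -> yes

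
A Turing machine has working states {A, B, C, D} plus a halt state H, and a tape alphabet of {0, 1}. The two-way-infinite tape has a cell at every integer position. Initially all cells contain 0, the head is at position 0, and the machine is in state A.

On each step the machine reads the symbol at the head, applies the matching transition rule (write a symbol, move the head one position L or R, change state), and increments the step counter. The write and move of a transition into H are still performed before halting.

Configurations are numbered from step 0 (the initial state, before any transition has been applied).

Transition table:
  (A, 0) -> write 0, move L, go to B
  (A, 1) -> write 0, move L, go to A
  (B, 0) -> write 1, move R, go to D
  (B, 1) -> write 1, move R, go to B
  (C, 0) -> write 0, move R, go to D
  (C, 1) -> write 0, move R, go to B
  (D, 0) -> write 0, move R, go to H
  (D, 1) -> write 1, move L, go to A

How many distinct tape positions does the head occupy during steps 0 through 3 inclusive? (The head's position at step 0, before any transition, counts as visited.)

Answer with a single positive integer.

Step 1: in state A at pos 0, read 0 -> (A,0)->write 0,move L,goto B. Now: state=B, head=-1, tape[-2..1]=0000 (head:  ^)
Step 2: in state B at pos -1, read 0 -> (B,0)->write 1,move R,goto D. Now: state=D, head=0, tape[-2..1]=0100 (head:   ^)
Step 3: in state D at pos 0, read 0 -> (D,0)->write 0,move R,goto H. Now: state=H, head=1, tape[-2..2]=01000 (head:    ^)
Head positions at steps 0..3: starting at 0, distinct positions visited = {-1, 0, 1} -> 3 position(s)

Answer: 3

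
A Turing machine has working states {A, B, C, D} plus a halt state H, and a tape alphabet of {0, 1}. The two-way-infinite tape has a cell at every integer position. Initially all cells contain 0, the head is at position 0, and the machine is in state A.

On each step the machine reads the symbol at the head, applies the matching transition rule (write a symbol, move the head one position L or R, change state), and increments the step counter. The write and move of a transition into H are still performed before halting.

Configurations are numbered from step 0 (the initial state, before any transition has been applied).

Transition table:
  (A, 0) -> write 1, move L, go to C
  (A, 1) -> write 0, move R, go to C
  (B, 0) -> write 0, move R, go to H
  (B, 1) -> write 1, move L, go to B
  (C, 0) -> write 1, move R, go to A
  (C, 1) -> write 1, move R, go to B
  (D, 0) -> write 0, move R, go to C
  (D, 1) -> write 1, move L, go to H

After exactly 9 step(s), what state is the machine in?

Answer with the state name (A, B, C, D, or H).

Step 1: in state A at pos 0, read 0 -> (A,0)->write 1,move L,goto C. Now: state=C, head=-1, tape[-2..1]=0010 (head:  ^)
Step 2: in state C at pos -1, read 0 -> (C,0)->write 1,move R,goto A. Now: state=A, head=0, tape[-2..1]=0110 (head:   ^)
Step 3: in state A at pos 0, read 1 -> (A,1)->write 0,move R,goto C. Now: state=C, head=1, tape[-2..2]=01000 (head:    ^)
Step 4: in state C at pos 1, read 0 -> (C,0)->write 1,move R,goto A. Now: state=A, head=2, tape[-2..3]=010100 (head:     ^)
Step 5: in state A at pos 2, read 0 -> (A,0)->write 1,move L,goto C. Now: state=C, head=1, tape[-2..3]=010110 (head:    ^)
Step 6: in state C at pos 1, read 1 -> (C,1)->write 1,move R,goto B. Now: state=B, head=2, tape[-2..3]=010110 (head:     ^)
Step 7: in state B at pos 2, read 1 -> (B,1)->write 1,move L,goto B. Now: state=B, head=1, tape[-2..3]=010110 (head:    ^)
Step 8: in state B at pos 1, read 1 -> (B,1)->write 1,move L,goto B. Now: state=B, head=0, tape[-2..3]=010110 (head:   ^)
Step 9: in state B at pos 0, read 0 -> (B,0)->write 0,move R,goto H. Now: state=H, head=1, tape[-2..3]=010110 (head:    ^)

Answer: H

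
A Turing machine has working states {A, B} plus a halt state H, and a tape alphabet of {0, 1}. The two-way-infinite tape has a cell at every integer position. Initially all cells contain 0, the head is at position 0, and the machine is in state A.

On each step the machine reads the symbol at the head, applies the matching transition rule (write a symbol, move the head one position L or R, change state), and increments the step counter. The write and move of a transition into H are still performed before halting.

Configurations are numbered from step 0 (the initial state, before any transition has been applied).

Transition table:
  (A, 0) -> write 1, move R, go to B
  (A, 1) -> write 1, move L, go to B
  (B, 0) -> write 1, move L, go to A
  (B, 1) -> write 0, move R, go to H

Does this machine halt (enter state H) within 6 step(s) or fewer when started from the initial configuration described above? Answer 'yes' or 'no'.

Answer: yes

Derivation:
Step 1: in state A at pos 0, read 0 -> (A,0)->write 1,move R,goto B. Now: state=B, head=1, tape[-1..2]=0100 (head:   ^)
Step 2: in state B at pos 1, read 0 -> (B,0)->write 1,move L,goto A. Now: state=A, head=0, tape[-1..2]=0110 (head:  ^)
Step 3: in state A at pos 0, read 1 -> (A,1)->write 1,move L,goto B. Now: state=B, head=-1, tape[-2..2]=00110 (head:  ^)
Step 4: in state B at pos -1, read 0 -> (B,0)->write 1,move L,goto A. Now: state=A, head=-2, tape[-3..2]=001110 (head:  ^)
Step 5: in state A at pos -2, read 0 -> (A,0)->write 1,move R,goto B. Now: state=B, head=-1, tape[-3..2]=011110 (head:   ^)
Step 6: in state B at pos -1, read 1 -> (B,1)->write 0,move R,goto H. Now: state=H, head=0, tape[-3..2]=010110 (head:    ^)
State H reached at step 6; 6 <= 6 -> yes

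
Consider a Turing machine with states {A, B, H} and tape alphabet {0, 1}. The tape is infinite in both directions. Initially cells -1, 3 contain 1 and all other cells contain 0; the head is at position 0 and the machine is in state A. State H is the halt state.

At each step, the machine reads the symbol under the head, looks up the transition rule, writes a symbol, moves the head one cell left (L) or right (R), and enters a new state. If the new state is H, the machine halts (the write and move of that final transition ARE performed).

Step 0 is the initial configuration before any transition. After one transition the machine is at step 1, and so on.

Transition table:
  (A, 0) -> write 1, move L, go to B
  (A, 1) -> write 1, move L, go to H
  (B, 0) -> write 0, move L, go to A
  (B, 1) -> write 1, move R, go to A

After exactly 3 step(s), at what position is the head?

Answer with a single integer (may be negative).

Step 1: in state A at pos 0, read 0 -> (A,0)->write 1,move L,goto B. Now: state=B, head=-1, tape[-2..4]=0110010 (head:  ^)
Step 2: in state B at pos -1, read 1 -> (B,1)->write 1,move R,goto A. Now: state=A, head=0, tape[-2..4]=0110010 (head:   ^)
Step 3: in state A at pos 0, read 1 -> (A,1)->write 1,move L,goto H. Now: state=H, head=-1, tape[-2..4]=0110010 (head:  ^)

Answer: -1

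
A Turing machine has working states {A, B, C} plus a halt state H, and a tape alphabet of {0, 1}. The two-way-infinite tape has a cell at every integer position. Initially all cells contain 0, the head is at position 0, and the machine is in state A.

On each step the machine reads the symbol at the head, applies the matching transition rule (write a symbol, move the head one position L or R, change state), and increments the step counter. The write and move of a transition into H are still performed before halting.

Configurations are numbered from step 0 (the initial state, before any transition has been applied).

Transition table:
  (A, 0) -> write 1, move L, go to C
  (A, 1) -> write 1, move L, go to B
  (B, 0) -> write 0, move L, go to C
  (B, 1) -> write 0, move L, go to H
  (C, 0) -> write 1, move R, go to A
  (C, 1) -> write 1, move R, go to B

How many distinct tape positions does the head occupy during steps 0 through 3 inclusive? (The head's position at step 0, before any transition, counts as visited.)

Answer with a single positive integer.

Step 1: in state A at pos 0, read 0 -> (A,0)->write 1,move L,goto C. Now: state=C, head=-1, tape[-2..1]=0010 (head:  ^)
Step 2: in state C at pos -1, read 0 -> (C,0)->write 1,move R,goto A. Now: state=A, head=0, tape[-2..1]=0110 (head:   ^)
Step 3: in state A at pos 0, read 1 -> (A,1)->write 1,move L,goto B. Now: state=B, head=-1, tape[-2..1]=0110 (head:  ^)
Head positions at steps 0..3: starting at 0, distinct positions visited = {-1, 0} -> 2 position(s)

Answer: 2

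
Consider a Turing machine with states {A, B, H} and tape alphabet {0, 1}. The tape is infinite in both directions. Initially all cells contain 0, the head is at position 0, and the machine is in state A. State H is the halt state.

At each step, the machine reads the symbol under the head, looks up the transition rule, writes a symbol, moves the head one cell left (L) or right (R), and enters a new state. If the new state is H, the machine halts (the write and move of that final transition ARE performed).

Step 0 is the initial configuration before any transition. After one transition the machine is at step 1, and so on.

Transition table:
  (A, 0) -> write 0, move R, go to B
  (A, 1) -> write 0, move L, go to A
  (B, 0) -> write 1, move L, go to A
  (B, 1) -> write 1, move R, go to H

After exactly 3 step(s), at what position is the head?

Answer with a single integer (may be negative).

Answer: 1

Derivation:
Step 1: in state A at pos 0, read 0 -> (A,0)->write 0,move R,goto B. Now: state=B, head=1, tape[-1..2]=0000 (head:   ^)
Step 2: in state B at pos 1, read 0 -> (B,0)->write 1,move L,goto A. Now: state=A, head=0, tape[-1..2]=0010 (head:  ^)
Step 3: in state A at pos 0, read 0 -> (A,0)->write 0,move R,goto B. Now: state=B, head=1, tape[-1..2]=0010 (head:   ^)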